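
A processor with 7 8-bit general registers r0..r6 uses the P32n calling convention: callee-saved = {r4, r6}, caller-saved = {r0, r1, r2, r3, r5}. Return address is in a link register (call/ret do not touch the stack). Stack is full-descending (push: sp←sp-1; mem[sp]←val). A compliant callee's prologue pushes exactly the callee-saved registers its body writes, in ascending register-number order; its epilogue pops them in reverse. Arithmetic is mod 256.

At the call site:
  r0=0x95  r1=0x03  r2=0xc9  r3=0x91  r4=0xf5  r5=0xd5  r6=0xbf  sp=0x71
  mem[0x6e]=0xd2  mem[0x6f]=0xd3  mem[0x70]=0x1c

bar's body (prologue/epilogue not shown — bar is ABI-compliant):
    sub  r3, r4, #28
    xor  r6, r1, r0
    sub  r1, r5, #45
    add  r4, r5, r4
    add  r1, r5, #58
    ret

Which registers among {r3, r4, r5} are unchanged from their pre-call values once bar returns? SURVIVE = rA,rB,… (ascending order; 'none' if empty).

SURVIVE = r4,r5

prologue: push r4 → mem[0x70]=0xf5, sp=0x70
prologue: push r6 → mem[0x6f]=0xbf, sp=0x6f
body[0] sub  r3, r4, #28 → r3=0xd9
body[1] xor  r6, r1, r0 → r6=0x96
body[2] sub  r1, r5, #45 → r1=0xa8
body[3] add  r4, r5, r4 → r4=0xca
body[4] add  r1, r5, #58 → r1=0x0f
epilogue: pop r6=0xbf, sp=0x70
epilogue: pop r4=0xf5, sp=0x71
r3: caller-saved, written=True
r4: callee-saved, written=True
r5: caller-saved, written=False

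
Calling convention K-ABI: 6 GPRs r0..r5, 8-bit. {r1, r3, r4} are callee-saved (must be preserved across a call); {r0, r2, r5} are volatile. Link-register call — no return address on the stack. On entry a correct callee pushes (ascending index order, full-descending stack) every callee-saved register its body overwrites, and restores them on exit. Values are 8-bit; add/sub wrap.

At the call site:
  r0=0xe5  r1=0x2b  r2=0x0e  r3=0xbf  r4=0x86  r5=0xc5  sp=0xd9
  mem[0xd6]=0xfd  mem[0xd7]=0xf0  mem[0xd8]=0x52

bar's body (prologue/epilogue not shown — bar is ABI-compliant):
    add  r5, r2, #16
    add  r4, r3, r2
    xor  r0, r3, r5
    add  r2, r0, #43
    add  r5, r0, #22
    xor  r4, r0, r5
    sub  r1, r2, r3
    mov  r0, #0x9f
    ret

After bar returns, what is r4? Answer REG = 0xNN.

REG = 0x86

prologue: push r1 -> mem[0xd8]=0x2b, sp=0xd8
prologue: push r4 -> mem[0xd7]=0x86, sp=0xd7
body[0] add  r5, r2, #16 -> r5=0x1e
body[1] add  r4, r3, r2 -> r4=0xcd
body[2] xor  r0, r3, r5 -> r0=0xa1
body[3] add  r2, r0, #43 -> r2=0xcc
body[4] add  r5, r0, #22 -> r5=0xb7
body[5] xor  r4, r0, r5 -> r4=0x16
body[6] sub  r1, r2, r3 -> r1=0x0d
body[7] mov  r0, #0x9f -> r0=0x9f
epilogue: pop r4=0x86, sp=0xd8
epilogue: pop r1=0x2b, sp=0xd9
r4 is callee-saved -> restored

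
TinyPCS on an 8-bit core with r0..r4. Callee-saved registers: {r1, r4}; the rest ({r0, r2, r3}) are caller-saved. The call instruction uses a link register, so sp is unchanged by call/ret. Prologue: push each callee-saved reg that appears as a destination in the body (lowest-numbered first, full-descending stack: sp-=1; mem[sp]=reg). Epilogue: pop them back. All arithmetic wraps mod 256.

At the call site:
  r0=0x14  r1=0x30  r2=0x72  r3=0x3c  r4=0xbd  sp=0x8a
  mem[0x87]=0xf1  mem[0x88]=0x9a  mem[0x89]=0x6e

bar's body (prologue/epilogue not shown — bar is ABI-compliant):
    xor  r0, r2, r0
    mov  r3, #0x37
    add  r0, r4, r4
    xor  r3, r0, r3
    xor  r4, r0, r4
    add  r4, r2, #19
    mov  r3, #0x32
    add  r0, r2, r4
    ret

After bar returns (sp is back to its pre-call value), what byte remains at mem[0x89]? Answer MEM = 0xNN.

MEM = 0xbd

prologue: push r4 → mem[0x89]=0xbd, sp=0x89
body[0] xor  r0, r2, r0 → r0=0x66
body[1] mov  r3, #0x37 → r3=0x37
body[2] add  r0, r4, r4 → r0=0x7a
body[3] xor  r3, r0, r3 → r3=0x4d
body[4] xor  r4, r0, r4 → r4=0xc7
body[5] add  r4, r2, #19 → r4=0x85
body[6] mov  r3, #0x32 → r3=0x32
body[7] add  r0, r2, r4 → r0=0xf7
epilogue: pop r4=0xbd, sp=0x8a
prologue pushed ['r4'] at ['0x89']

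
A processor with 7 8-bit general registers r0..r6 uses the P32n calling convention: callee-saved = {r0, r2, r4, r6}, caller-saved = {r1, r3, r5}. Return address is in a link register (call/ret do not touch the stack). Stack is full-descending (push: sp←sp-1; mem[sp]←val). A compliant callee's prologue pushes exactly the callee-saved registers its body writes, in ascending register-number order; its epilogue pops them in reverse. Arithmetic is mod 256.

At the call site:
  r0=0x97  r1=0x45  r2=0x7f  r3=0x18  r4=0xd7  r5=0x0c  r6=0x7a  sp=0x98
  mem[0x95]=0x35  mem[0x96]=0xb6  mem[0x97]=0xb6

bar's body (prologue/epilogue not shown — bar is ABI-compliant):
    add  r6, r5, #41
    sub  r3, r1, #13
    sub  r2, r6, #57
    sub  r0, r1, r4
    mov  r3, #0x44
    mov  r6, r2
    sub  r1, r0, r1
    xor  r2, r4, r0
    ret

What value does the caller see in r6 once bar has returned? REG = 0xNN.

prologue: push r0 → mem[0x97]=0x97, sp=0x97
prologue: push r2 → mem[0x96]=0x7f, sp=0x96
prologue: push r6 → mem[0x95]=0x7a, sp=0x95
body[0] add  r6, r5, #41 → r6=0x35
body[1] sub  r3, r1, #13 → r3=0x38
body[2] sub  r2, r6, #57 → r2=0xfc
body[3] sub  r0, r1, r4 → r0=0x6e
body[4] mov  r3, #0x44 → r3=0x44
body[5] mov  r6, r2 → r6=0xfc
body[6] sub  r1, r0, r1 → r1=0x29
body[7] xor  r2, r4, r0 → r2=0xb9
epilogue: pop r6=0x7a, sp=0x96
epilogue: pop r2=0x7f, sp=0x97
epilogue: pop r0=0x97, sp=0x98
r6 is callee-saved → restored

REG = 0x7a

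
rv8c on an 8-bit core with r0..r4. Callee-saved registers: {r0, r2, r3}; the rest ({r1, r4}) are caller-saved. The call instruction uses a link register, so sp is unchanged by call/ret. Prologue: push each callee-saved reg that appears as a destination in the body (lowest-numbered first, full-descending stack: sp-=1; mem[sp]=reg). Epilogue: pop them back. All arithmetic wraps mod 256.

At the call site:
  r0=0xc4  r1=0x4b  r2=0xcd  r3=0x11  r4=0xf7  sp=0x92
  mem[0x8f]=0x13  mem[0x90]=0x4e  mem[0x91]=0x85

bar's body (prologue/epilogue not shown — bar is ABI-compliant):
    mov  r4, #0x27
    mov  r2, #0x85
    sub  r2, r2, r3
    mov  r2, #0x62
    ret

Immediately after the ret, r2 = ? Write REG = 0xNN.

prologue: push r2 → mem[0x91]=0xcd, sp=0x91
body[0] mov  r4, #0x27 → r4=0x27
body[1] mov  r2, #0x85 → r2=0x85
body[2] sub  r2, r2, r3 → r2=0x74
body[3] mov  r2, #0x62 → r2=0x62
epilogue: pop r2=0xcd, sp=0x92
r2 is callee-saved → restored

REG = 0xcd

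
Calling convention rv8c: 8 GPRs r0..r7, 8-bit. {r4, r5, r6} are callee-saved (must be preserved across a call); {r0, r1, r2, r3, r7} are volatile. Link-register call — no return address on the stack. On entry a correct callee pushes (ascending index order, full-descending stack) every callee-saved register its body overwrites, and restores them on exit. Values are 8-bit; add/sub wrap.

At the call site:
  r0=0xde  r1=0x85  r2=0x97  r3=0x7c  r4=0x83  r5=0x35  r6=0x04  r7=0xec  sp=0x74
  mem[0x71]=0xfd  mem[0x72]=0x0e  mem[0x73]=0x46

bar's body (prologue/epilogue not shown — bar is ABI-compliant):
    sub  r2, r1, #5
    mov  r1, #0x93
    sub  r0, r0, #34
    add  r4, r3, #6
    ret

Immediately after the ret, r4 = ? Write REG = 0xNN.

REG = 0x83

prologue: push r4 -> mem[0x73]=0x83, sp=0x73
body[0] sub  r2, r1, #5 -> r2=0x80
body[1] mov  r1, #0x93 -> r1=0x93
body[2] sub  r0, r0, #34 -> r0=0xbc
body[3] add  r4, r3, #6 -> r4=0x82
epilogue: pop r4=0x83, sp=0x74
r4 is callee-saved -> restored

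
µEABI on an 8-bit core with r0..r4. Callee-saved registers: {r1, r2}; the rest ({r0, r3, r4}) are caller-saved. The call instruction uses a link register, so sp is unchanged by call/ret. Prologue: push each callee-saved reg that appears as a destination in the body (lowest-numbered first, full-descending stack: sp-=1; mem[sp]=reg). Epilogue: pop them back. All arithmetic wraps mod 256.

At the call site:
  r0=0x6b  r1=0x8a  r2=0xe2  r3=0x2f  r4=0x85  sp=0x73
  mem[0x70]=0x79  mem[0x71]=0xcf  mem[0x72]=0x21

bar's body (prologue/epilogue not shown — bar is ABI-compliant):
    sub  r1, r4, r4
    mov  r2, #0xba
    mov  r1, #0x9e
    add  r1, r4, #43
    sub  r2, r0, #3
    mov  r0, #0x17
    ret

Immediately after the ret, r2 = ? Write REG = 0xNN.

REG = 0xe2

prologue: push r1 -> mem[0x72]=0x8a, sp=0x72
prologue: push r2 -> mem[0x71]=0xe2, sp=0x71
body[0] sub  r1, r4, r4 -> r1=0x00
body[1] mov  r2, #0xba -> r2=0xba
body[2] mov  r1, #0x9e -> r1=0x9e
body[3] add  r1, r4, #43 -> r1=0xb0
body[4] sub  r2, r0, #3 -> r2=0x68
body[5] mov  r0, #0x17 -> r0=0x17
epilogue: pop r2=0xe2, sp=0x72
epilogue: pop r1=0x8a, sp=0x73
r2 is callee-saved -> restored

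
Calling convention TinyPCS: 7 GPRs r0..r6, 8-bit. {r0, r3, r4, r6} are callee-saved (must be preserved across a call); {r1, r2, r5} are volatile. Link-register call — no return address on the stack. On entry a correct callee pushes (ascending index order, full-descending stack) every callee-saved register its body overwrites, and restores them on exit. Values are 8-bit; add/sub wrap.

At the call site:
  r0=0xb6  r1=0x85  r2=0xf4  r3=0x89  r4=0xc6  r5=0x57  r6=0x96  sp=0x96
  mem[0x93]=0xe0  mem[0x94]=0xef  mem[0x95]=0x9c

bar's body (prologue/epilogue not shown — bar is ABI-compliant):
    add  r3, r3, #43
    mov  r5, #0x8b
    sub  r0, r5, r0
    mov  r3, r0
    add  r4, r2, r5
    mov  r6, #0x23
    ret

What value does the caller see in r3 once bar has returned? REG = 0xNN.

REG = 0x89

prologue: push r0 -> mem[0x95]=0xb6, sp=0x95
prologue: push r3 -> mem[0x94]=0x89, sp=0x94
prologue: push r4 -> mem[0x93]=0xc6, sp=0x93
prologue: push r6 -> mem[0x92]=0x96, sp=0x92
body[0] add  r3, r3, #43 -> r3=0xb4
body[1] mov  r5, #0x8b -> r5=0x8b
body[2] sub  r0, r5, r0 -> r0=0xd5
body[3] mov  r3, r0 -> r3=0xd5
body[4] add  r4, r2, r5 -> r4=0x7f
body[5] mov  r6, #0x23 -> r6=0x23
epilogue: pop r6=0x96, sp=0x93
epilogue: pop r4=0xc6, sp=0x94
epilogue: pop r3=0x89, sp=0x95
epilogue: pop r0=0xb6, sp=0x96
r3 is callee-saved -> restored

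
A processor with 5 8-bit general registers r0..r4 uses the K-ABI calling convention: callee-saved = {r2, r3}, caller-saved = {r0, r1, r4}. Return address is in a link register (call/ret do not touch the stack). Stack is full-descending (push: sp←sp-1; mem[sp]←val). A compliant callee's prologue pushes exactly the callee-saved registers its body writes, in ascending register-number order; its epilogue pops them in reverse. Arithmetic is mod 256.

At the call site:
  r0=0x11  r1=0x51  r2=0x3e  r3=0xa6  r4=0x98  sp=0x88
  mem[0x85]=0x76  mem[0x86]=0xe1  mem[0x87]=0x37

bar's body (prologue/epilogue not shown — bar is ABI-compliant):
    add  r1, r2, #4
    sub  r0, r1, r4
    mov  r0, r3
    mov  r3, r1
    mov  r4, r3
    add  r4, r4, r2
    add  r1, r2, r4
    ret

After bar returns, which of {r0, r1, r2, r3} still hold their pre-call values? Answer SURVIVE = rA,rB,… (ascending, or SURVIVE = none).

SURVIVE = r2,r3

prologue: push r3 -> mem[0x87]=0xa6, sp=0x87
body[0] add  r1, r2, #4 -> r1=0x42
body[1] sub  r0, r1, r4 -> r0=0xaa
body[2] mov  r0, r3 -> r0=0xa6
body[3] mov  r3, r1 -> r3=0x42
body[4] mov  r4, r3 -> r4=0x42
body[5] add  r4, r4, r2 -> r4=0x80
body[6] add  r1, r2, r4 -> r1=0xbe
epilogue: pop r3=0xa6, sp=0x88
r0: caller-saved, written=True
r1: caller-saved, written=True
r2: callee-saved, written=False
r3: callee-saved, written=True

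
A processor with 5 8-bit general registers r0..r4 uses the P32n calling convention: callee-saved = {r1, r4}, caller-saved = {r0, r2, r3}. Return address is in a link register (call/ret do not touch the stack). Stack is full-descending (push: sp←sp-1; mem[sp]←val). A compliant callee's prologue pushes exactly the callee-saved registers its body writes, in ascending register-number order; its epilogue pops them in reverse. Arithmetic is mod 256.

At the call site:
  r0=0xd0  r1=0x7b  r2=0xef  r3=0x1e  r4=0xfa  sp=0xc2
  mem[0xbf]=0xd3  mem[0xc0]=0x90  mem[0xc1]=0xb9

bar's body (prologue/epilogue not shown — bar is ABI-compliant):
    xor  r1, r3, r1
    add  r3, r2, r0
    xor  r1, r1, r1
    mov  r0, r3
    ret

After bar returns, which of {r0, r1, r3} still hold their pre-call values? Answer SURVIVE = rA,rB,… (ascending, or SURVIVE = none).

prologue: push r1 → mem[0xc1]=0x7b, sp=0xc1
body[0] xor  r1, r3, r1 → r1=0x65
body[1] add  r3, r2, r0 → r3=0xbf
body[2] xor  r1, r1, r1 → r1=0x00
body[3] mov  r0, r3 → r0=0xbf
epilogue: pop r1=0x7b, sp=0xc2
r0: caller-saved, written=True
r1: callee-saved, written=True
r3: caller-saved, written=True

SURVIVE = r1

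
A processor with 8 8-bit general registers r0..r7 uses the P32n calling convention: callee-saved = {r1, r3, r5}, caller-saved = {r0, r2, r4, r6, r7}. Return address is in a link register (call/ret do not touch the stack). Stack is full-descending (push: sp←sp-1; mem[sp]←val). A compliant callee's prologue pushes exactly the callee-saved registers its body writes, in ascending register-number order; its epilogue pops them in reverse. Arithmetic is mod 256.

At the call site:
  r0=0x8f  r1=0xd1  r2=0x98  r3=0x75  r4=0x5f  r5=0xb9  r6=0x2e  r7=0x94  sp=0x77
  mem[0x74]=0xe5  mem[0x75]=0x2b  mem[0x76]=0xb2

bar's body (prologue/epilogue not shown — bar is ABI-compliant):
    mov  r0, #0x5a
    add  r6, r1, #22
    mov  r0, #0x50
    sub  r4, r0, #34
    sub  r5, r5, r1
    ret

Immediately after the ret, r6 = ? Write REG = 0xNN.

REG = 0xe7

prologue: push r5 → mem[0x76]=0xb9, sp=0x76
body[0] mov  r0, #0x5a → r0=0x5a
body[1] add  r6, r1, #22 → r6=0xe7
body[2] mov  r0, #0x50 → r0=0x50
body[3] sub  r4, r0, #34 → r4=0x2e
body[4] sub  r5, r5, r1 → r5=0xe8
epilogue: pop r5=0xb9, sp=0x77
r6 is caller-saved → body value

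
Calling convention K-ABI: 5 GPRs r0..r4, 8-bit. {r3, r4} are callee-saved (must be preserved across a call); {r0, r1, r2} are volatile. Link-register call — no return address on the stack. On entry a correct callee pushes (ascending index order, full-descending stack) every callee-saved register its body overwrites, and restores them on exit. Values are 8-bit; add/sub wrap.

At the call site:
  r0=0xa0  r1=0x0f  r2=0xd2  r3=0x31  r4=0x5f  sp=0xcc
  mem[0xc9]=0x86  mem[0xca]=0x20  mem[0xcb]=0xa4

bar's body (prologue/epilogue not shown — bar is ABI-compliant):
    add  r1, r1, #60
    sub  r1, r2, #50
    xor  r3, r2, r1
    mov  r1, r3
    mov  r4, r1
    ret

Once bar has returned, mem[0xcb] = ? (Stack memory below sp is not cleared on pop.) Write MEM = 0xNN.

prologue: push r3 -> mem[0xcb]=0x31, sp=0xcb
prologue: push r4 -> mem[0xca]=0x5f, sp=0xca
body[0] add  r1, r1, #60 -> r1=0x4b
body[1] sub  r1, r2, #50 -> r1=0xa0
body[2] xor  r3, r2, r1 -> r3=0x72
body[3] mov  r1, r3 -> r1=0x72
body[4] mov  r4, r1 -> r4=0x72
epilogue: pop r4=0x5f, sp=0xcb
epilogue: pop r3=0x31, sp=0xcc
prologue pushed ['r3', 'r4'] at ['0xcb', '0xca']

MEM = 0x31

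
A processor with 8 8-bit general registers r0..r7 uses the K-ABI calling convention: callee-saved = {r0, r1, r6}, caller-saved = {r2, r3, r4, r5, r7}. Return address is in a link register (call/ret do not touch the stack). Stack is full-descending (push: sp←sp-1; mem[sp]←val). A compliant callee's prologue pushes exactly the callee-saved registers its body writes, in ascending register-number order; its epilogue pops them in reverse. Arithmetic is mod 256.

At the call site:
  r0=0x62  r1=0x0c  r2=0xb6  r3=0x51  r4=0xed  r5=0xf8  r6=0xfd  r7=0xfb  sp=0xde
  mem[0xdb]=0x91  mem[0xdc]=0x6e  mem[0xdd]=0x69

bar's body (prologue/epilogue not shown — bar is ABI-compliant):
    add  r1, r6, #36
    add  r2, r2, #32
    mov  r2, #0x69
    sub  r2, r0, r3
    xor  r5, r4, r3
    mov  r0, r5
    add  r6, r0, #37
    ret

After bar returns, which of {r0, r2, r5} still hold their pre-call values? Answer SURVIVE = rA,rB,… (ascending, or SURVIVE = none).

SURVIVE = r0

prologue: push r0 → mem[0xdd]=0x62, sp=0xdd
prologue: push r1 → mem[0xdc]=0x0c, sp=0xdc
prologue: push r6 → mem[0xdb]=0xfd, sp=0xdb
body[0] add  r1, r6, #36 → r1=0x21
body[1] add  r2, r2, #32 → r2=0xd6
body[2] mov  r2, #0x69 → r2=0x69
body[3] sub  r2, r0, r3 → r2=0x11
body[4] xor  r5, r4, r3 → r5=0xbc
body[5] mov  r0, r5 → r0=0xbc
body[6] add  r6, r0, #37 → r6=0xe1
epilogue: pop r6=0xfd, sp=0xdc
epilogue: pop r1=0x0c, sp=0xdd
epilogue: pop r0=0x62, sp=0xde
r0: callee-saved, written=True
r2: caller-saved, written=True
r5: caller-saved, written=True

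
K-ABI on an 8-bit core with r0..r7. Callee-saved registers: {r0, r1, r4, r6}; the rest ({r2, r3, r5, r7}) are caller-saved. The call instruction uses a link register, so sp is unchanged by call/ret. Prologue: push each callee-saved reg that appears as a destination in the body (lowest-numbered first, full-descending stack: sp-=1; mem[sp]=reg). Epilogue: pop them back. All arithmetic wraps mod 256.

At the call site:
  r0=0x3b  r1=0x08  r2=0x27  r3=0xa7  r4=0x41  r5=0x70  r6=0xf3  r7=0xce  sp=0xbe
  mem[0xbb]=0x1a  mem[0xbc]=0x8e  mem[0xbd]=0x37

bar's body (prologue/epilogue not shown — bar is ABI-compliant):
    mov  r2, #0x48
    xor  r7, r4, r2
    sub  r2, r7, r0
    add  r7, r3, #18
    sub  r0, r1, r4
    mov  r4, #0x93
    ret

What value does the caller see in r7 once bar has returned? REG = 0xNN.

prologue: push r0 → mem[0xbd]=0x3b, sp=0xbd
prologue: push r4 → mem[0xbc]=0x41, sp=0xbc
body[0] mov  r2, #0x48 → r2=0x48
body[1] xor  r7, r4, r2 → r7=0x09
body[2] sub  r2, r7, r0 → r2=0xce
body[3] add  r7, r3, #18 → r7=0xb9
body[4] sub  r0, r1, r4 → r0=0xc7
body[5] mov  r4, #0x93 → r4=0x93
epilogue: pop r4=0x41, sp=0xbd
epilogue: pop r0=0x3b, sp=0xbe
r7 is caller-saved → body value

REG = 0xb9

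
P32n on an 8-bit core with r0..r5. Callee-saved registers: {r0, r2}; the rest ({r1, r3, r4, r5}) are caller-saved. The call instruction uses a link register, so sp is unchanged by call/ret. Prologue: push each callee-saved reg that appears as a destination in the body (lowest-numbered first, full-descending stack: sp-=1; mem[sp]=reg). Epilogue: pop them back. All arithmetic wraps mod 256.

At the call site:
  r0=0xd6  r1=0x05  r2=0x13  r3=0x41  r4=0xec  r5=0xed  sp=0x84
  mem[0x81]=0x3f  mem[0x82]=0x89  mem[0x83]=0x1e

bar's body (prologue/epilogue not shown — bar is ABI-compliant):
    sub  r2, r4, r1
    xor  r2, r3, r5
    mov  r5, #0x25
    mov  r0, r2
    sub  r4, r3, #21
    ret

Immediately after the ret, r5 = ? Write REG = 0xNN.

REG = 0x25

prologue: push r0 -> mem[0x83]=0xd6, sp=0x83
prologue: push r2 -> mem[0x82]=0x13, sp=0x82
body[0] sub  r2, r4, r1 -> r2=0xe7
body[1] xor  r2, r3, r5 -> r2=0xac
body[2] mov  r5, #0x25 -> r5=0x25
body[3] mov  r0, r2 -> r0=0xac
body[4] sub  r4, r3, #21 -> r4=0x2c
epilogue: pop r2=0x13, sp=0x83
epilogue: pop r0=0xd6, sp=0x84
r5 is caller-saved -> body value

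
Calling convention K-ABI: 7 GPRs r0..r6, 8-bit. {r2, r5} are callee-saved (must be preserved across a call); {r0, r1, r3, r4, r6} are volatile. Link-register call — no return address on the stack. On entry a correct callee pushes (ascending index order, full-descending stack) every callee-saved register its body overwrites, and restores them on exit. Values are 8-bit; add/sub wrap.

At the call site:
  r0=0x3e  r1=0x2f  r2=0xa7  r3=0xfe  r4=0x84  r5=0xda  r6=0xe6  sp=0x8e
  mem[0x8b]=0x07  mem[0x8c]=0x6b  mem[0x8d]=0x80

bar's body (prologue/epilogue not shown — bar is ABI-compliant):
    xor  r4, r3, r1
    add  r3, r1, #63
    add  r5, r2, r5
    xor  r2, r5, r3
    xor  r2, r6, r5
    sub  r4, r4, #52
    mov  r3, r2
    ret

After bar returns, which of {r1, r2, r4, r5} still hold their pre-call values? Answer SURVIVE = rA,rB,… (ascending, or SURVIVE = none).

SURVIVE = r1,r2,r5

prologue: push r2 → mem[0x8d]=0xa7, sp=0x8d
prologue: push r5 → mem[0x8c]=0xda, sp=0x8c
body[0] xor  r4, r3, r1 → r4=0xd1
body[1] add  r3, r1, #63 → r3=0x6e
body[2] add  r5, r2, r5 → r5=0x81
body[3] xor  r2, r5, r3 → r2=0xef
body[4] xor  r2, r6, r5 → r2=0x67
body[5] sub  r4, r4, #52 → r4=0x9d
body[6] mov  r3, r2 → r3=0x67
epilogue: pop r5=0xda, sp=0x8d
epilogue: pop r2=0xa7, sp=0x8e
r1: caller-saved, written=False
r2: callee-saved, written=True
r4: caller-saved, written=True
r5: callee-saved, written=True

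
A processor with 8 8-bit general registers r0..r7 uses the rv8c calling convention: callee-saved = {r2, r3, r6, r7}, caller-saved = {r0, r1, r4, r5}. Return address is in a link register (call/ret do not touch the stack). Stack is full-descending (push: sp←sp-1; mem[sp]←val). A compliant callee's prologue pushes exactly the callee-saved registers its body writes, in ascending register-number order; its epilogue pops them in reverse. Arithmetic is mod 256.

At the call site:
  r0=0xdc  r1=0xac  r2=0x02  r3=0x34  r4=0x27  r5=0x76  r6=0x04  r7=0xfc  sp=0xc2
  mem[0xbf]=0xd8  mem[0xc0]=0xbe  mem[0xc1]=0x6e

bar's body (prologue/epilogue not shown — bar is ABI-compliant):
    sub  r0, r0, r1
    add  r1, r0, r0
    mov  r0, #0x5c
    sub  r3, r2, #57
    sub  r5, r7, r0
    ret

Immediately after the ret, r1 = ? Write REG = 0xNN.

prologue: push r3 → mem[0xc1]=0x34, sp=0xc1
body[0] sub  r0, r0, r1 → r0=0x30
body[1] add  r1, r0, r0 → r1=0x60
body[2] mov  r0, #0x5c → r0=0x5c
body[3] sub  r3, r2, #57 → r3=0xc9
body[4] sub  r5, r7, r0 → r5=0xa0
epilogue: pop r3=0x34, sp=0xc2
r1 is caller-saved → body value

REG = 0x60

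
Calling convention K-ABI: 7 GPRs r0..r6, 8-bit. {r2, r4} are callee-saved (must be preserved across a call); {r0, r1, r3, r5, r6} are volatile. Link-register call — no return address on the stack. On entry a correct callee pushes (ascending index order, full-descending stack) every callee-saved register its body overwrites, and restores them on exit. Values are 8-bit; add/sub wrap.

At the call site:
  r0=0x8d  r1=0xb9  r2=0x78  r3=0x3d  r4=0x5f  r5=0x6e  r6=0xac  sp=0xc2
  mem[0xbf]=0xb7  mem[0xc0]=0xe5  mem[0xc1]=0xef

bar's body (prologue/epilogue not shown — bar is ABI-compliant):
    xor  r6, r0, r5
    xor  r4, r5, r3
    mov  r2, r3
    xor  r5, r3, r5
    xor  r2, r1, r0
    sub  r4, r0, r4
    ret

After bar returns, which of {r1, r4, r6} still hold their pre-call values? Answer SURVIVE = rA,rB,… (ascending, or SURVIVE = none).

prologue: push r2 → mem[0xc1]=0x78, sp=0xc1
prologue: push r4 → mem[0xc0]=0x5f, sp=0xc0
body[0] xor  r6, r0, r5 → r6=0xe3
body[1] xor  r4, r5, r3 → r4=0x53
body[2] mov  r2, r3 → r2=0x3d
body[3] xor  r5, r3, r5 → r5=0x53
body[4] xor  r2, r1, r0 → r2=0x34
body[5] sub  r4, r0, r4 → r4=0x3a
epilogue: pop r4=0x5f, sp=0xc1
epilogue: pop r2=0x78, sp=0xc2
r1: caller-saved, written=False
r4: callee-saved, written=True
r6: caller-saved, written=True

SURVIVE = r1,r4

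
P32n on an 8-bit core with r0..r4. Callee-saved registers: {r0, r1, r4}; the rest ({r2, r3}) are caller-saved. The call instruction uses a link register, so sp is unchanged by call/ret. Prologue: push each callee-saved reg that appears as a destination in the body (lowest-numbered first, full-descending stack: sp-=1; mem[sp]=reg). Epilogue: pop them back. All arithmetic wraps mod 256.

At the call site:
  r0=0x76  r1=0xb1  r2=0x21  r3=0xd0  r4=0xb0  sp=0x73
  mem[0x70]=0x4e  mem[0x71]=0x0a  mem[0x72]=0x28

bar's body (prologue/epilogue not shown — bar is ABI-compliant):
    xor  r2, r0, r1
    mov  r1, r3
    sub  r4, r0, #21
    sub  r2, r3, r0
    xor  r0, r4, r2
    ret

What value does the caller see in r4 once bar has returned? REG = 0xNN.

REG = 0xb0

prologue: push r0 -> mem[0x72]=0x76, sp=0x72
prologue: push r1 -> mem[0x71]=0xb1, sp=0x71
prologue: push r4 -> mem[0x70]=0xb0, sp=0x70
body[0] xor  r2, r0, r1 -> r2=0xc7
body[1] mov  r1, r3 -> r1=0xd0
body[2] sub  r4, r0, #21 -> r4=0x61
body[3] sub  r2, r3, r0 -> r2=0x5a
body[4] xor  r0, r4, r2 -> r0=0x3b
epilogue: pop r4=0xb0, sp=0x71
epilogue: pop r1=0xb1, sp=0x72
epilogue: pop r0=0x76, sp=0x73
r4 is callee-saved -> restored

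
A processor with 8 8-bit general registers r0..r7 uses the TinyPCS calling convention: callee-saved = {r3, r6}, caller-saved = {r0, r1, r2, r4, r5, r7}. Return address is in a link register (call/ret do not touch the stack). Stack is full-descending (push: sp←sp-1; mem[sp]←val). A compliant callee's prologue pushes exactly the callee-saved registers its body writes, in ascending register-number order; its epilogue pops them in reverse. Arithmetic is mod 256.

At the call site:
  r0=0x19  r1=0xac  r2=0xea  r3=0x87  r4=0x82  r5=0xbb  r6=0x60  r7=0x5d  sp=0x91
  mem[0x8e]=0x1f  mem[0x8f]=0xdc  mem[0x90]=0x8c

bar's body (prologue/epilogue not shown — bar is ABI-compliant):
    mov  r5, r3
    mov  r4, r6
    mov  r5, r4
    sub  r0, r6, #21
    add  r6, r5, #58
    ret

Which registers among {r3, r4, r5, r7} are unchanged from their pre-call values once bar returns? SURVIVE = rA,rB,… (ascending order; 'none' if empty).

SURVIVE = r3,r7

prologue: push r6 -> mem[0x90]=0x60, sp=0x90
body[0] mov  r5, r3 -> r5=0x87
body[1] mov  r4, r6 -> r4=0x60
body[2] mov  r5, r4 -> r5=0x60
body[3] sub  r0, r6, #21 -> r0=0x4b
body[4] add  r6, r5, #58 -> r6=0x9a
epilogue: pop r6=0x60, sp=0x91
r3: callee-saved, written=False
r4: caller-saved, written=True
r5: caller-saved, written=True
r7: caller-saved, written=False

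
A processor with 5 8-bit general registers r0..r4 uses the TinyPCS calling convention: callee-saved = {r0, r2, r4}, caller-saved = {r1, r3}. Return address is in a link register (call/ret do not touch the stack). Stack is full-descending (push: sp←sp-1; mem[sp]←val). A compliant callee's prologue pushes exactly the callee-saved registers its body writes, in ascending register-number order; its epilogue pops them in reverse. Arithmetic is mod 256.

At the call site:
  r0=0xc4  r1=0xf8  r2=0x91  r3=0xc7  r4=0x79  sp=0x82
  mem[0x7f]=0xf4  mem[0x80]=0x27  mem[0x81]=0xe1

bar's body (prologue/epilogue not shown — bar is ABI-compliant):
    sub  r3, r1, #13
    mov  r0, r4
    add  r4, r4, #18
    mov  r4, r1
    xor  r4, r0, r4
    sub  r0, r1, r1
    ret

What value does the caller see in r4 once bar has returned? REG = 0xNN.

REG = 0x79

prologue: push r0 → mem[0x81]=0xc4, sp=0x81
prologue: push r4 → mem[0x80]=0x79, sp=0x80
body[0] sub  r3, r1, #13 → r3=0xeb
body[1] mov  r0, r4 → r0=0x79
body[2] add  r4, r4, #18 → r4=0x8b
body[3] mov  r4, r1 → r4=0xf8
body[4] xor  r4, r0, r4 → r4=0x81
body[5] sub  r0, r1, r1 → r0=0x00
epilogue: pop r4=0x79, sp=0x81
epilogue: pop r0=0xc4, sp=0x82
r4 is callee-saved → restored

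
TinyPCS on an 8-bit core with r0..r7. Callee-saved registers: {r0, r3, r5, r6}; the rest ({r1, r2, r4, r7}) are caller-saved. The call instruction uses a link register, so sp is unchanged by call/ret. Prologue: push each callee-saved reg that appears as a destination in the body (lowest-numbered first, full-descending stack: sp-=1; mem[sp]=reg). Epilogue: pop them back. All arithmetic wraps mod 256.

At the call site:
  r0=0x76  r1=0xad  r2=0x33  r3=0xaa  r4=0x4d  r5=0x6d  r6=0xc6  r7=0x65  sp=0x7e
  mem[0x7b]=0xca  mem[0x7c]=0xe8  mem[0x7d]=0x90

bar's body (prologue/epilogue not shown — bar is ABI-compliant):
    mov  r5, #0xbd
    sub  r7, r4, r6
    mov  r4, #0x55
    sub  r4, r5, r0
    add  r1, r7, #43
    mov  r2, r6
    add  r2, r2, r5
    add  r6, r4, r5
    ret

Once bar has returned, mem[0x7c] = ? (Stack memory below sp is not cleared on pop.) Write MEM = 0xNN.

prologue: push r5 → mem[0x7d]=0x6d, sp=0x7d
prologue: push r6 → mem[0x7c]=0xc6, sp=0x7c
body[0] mov  r5, #0xbd → r5=0xbd
body[1] sub  r7, r4, r6 → r7=0x87
body[2] mov  r4, #0x55 → r4=0x55
body[3] sub  r4, r5, r0 → r4=0x47
body[4] add  r1, r7, #43 → r1=0xb2
body[5] mov  r2, r6 → r2=0xc6
body[6] add  r2, r2, r5 → r2=0x83
body[7] add  r6, r4, r5 → r6=0x04
epilogue: pop r6=0xc6, sp=0x7d
epilogue: pop r5=0x6d, sp=0x7e
prologue pushed ['r5', 'r6'] at ['0x7d', '0x7c']

MEM = 0xc6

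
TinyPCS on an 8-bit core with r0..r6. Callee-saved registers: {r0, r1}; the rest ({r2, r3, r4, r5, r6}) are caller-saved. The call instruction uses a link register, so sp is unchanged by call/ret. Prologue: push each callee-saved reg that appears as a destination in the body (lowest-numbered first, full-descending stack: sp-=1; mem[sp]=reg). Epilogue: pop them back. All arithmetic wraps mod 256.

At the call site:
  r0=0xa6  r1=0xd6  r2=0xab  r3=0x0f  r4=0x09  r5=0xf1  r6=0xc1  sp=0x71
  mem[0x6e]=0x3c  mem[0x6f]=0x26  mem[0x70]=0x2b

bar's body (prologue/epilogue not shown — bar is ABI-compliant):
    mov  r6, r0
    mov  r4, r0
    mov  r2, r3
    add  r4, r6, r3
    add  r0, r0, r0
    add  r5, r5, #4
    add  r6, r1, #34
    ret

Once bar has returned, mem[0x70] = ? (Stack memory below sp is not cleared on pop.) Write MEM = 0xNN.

MEM = 0xa6

prologue: push r0 → mem[0x70]=0xa6, sp=0x70
body[0] mov  r6, r0 → r6=0xa6
body[1] mov  r4, r0 → r4=0xa6
body[2] mov  r2, r3 → r2=0x0f
body[3] add  r4, r6, r3 → r4=0xb5
body[4] add  r0, r0, r0 → r0=0x4c
body[5] add  r5, r5, #4 → r5=0xf5
body[6] add  r6, r1, #34 → r6=0xf8
epilogue: pop r0=0xa6, sp=0x71
prologue pushed ['r0'] at ['0x70']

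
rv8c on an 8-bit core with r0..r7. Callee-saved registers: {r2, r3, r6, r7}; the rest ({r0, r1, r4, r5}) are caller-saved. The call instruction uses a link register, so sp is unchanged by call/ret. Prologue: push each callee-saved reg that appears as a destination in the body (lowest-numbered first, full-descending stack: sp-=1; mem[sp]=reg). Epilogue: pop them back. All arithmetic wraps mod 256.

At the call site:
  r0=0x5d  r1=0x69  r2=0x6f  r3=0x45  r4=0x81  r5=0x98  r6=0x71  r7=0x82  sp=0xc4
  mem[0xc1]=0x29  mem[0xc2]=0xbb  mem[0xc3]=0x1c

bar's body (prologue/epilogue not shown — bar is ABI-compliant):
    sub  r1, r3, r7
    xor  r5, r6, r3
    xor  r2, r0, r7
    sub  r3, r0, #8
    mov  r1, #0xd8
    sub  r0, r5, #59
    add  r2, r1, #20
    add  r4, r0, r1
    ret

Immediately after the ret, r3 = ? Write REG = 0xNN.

REG = 0x45

prologue: push r2 -> mem[0xc3]=0x6f, sp=0xc3
prologue: push r3 -> mem[0xc2]=0x45, sp=0xc2
body[0] sub  r1, r3, r7 -> r1=0xc3
body[1] xor  r5, r6, r3 -> r5=0x34
body[2] xor  r2, r0, r7 -> r2=0xdf
body[3] sub  r3, r0, #8 -> r3=0x55
body[4] mov  r1, #0xd8 -> r1=0xd8
body[5] sub  r0, r5, #59 -> r0=0xf9
body[6] add  r2, r1, #20 -> r2=0xec
body[7] add  r4, r0, r1 -> r4=0xd1
epilogue: pop r3=0x45, sp=0xc3
epilogue: pop r2=0x6f, sp=0xc4
r3 is callee-saved -> restored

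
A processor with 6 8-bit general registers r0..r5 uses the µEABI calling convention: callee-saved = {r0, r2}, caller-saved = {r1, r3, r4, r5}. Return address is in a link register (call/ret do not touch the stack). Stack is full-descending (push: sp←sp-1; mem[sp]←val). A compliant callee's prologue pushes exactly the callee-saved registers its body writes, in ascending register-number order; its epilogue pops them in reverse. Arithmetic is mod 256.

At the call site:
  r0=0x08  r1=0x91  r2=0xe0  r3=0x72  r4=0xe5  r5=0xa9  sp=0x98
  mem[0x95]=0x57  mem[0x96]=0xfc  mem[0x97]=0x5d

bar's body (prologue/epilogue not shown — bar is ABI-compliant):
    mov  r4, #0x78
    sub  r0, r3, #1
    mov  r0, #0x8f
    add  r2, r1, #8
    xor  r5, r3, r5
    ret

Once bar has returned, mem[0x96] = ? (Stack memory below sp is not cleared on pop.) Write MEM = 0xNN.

MEM = 0xe0

prologue: push r0 -> mem[0x97]=0x08, sp=0x97
prologue: push r2 -> mem[0x96]=0xe0, sp=0x96
body[0] mov  r4, #0x78 -> r4=0x78
body[1] sub  r0, r3, #1 -> r0=0x71
body[2] mov  r0, #0x8f -> r0=0x8f
body[3] add  r2, r1, #8 -> r2=0x99
body[4] xor  r5, r3, r5 -> r5=0xdb
epilogue: pop r2=0xe0, sp=0x97
epilogue: pop r0=0x08, sp=0x98
prologue pushed ['r0', 'r2'] at ['0x97', '0x96']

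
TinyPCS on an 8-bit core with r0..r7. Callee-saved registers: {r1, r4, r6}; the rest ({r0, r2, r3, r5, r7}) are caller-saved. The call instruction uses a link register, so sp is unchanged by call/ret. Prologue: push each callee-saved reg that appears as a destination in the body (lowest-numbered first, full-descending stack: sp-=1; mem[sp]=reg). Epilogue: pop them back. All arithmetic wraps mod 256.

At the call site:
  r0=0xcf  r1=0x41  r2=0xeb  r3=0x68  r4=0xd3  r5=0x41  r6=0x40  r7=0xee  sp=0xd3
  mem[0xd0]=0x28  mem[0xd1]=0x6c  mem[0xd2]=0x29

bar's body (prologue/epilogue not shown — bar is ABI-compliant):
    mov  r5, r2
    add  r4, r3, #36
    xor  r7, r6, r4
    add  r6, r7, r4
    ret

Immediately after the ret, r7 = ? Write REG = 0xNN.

prologue: push r4 → mem[0xd2]=0xd3, sp=0xd2
prologue: push r6 → mem[0xd1]=0x40, sp=0xd1
body[0] mov  r5, r2 → r5=0xeb
body[1] add  r4, r3, #36 → r4=0x8c
body[2] xor  r7, r6, r4 → r7=0xcc
body[3] add  r6, r7, r4 → r6=0x58
epilogue: pop r6=0x40, sp=0xd2
epilogue: pop r4=0xd3, sp=0xd3
r7 is caller-saved → body value

REG = 0xcc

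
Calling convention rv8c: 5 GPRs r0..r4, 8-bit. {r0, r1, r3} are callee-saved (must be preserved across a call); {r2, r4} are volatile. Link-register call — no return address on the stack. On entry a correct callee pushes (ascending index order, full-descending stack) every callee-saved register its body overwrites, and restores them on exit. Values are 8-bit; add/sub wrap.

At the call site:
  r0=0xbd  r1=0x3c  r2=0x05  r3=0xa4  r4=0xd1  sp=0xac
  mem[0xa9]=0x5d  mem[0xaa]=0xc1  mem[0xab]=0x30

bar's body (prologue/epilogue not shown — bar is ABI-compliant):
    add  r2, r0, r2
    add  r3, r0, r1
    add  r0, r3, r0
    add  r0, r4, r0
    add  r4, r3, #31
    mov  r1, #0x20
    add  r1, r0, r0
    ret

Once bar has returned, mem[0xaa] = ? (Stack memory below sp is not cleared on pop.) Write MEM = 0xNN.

prologue: push r0 -> mem[0xab]=0xbd, sp=0xab
prologue: push r1 -> mem[0xaa]=0x3c, sp=0xaa
prologue: push r3 -> mem[0xa9]=0xa4, sp=0xa9
body[0] add  r2, r0, r2 -> r2=0xc2
body[1] add  r3, r0, r1 -> r3=0xf9
body[2] add  r0, r3, r0 -> r0=0xb6
body[3] add  r0, r4, r0 -> r0=0x87
body[4] add  r4, r3, #31 -> r4=0x18
body[5] mov  r1, #0x20 -> r1=0x20
body[6] add  r1, r0, r0 -> r1=0x0e
epilogue: pop r3=0xa4, sp=0xaa
epilogue: pop r1=0x3c, sp=0xab
epilogue: pop r0=0xbd, sp=0xac
prologue pushed ['r0', 'r1', 'r3'] at ['0xab', '0xaa', '0xa9']

MEM = 0x3c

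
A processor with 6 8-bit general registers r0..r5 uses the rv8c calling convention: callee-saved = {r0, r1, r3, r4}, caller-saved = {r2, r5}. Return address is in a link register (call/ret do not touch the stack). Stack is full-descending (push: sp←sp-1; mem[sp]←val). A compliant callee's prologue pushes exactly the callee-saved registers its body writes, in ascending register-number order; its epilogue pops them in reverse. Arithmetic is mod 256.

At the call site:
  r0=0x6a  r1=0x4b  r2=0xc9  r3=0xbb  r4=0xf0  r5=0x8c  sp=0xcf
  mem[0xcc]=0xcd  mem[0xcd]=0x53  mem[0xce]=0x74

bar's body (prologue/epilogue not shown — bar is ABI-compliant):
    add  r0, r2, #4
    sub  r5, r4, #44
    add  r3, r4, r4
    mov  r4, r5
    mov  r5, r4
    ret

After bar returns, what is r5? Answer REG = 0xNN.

prologue: push r0 → mem[0xce]=0x6a, sp=0xce
prologue: push r3 → mem[0xcd]=0xbb, sp=0xcd
prologue: push r4 → mem[0xcc]=0xf0, sp=0xcc
body[0] add  r0, r2, #4 → r0=0xcd
body[1] sub  r5, r4, #44 → r5=0xc4
body[2] add  r3, r4, r4 → r3=0xe0
body[3] mov  r4, r5 → r4=0xc4
body[4] mov  r5, r4 → r5=0xc4
epilogue: pop r4=0xf0, sp=0xcd
epilogue: pop r3=0xbb, sp=0xce
epilogue: pop r0=0x6a, sp=0xcf
r5 is caller-saved → body value

REG = 0xc4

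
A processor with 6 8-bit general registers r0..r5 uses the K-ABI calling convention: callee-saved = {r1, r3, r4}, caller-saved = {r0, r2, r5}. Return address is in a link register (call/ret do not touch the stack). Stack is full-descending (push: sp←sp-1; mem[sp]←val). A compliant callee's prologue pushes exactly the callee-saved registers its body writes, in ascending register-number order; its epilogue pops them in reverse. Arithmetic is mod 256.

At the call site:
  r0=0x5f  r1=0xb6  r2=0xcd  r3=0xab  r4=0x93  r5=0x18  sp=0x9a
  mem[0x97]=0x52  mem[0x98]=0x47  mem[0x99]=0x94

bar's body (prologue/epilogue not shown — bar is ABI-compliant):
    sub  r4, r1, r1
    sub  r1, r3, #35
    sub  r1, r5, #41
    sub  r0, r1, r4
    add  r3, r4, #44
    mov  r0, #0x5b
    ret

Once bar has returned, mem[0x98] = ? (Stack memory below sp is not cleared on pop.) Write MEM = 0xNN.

MEM = 0xab

prologue: push r1 → mem[0x99]=0xb6, sp=0x99
prologue: push r3 → mem[0x98]=0xab, sp=0x98
prologue: push r4 → mem[0x97]=0x93, sp=0x97
body[0] sub  r4, r1, r1 → r4=0x00
body[1] sub  r1, r3, #35 → r1=0x88
body[2] sub  r1, r5, #41 → r1=0xef
body[3] sub  r0, r1, r4 → r0=0xef
body[4] add  r3, r4, #44 → r3=0x2c
body[5] mov  r0, #0x5b → r0=0x5b
epilogue: pop r4=0x93, sp=0x98
epilogue: pop r3=0xab, sp=0x99
epilogue: pop r1=0xb6, sp=0x9a
prologue pushed ['r1', 'r3', 'r4'] at ['0x99', '0x98', '0x97']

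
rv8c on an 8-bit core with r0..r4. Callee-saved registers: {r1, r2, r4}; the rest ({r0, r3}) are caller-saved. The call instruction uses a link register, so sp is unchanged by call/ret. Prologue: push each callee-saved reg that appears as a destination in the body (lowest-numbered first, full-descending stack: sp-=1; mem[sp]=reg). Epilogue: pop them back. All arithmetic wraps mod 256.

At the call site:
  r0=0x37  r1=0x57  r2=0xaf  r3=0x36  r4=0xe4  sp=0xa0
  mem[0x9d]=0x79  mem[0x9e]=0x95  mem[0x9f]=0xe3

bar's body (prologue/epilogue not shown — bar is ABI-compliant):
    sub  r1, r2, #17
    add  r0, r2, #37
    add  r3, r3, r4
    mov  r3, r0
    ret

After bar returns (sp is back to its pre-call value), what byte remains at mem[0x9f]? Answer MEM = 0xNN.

prologue: push r1 -> mem[0x9f]=0x57, sp=0x9f
body[0] sub  r1, r2, #17 -> r1=0x9e
body[1] add  r0, r2, #37 -> r0=0xd4
body[2] add  r3, r3, r4 -> r3=0x1a
body[3] mov  r3, r0 -> r3=0xd4
epilogue: pop r1=0x57, sp=0xa0
prologue pushed ['r1'] at ['0x9f']

MEM = 0x57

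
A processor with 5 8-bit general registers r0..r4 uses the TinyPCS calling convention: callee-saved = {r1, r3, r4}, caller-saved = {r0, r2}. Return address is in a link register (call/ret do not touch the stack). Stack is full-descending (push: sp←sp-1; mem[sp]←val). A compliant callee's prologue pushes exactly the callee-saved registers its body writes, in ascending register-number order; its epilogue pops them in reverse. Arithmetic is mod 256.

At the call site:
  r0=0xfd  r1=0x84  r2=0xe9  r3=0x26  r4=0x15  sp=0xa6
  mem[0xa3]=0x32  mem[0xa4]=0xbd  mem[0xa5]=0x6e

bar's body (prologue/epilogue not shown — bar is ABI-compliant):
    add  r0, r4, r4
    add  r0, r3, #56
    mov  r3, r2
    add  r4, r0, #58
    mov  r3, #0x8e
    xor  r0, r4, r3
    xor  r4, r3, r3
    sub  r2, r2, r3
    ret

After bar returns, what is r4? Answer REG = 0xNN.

prologue: push r3 → mem[0xa5]=0x26, sp=0xa5
prologue: push r4 → mem[0xa4]=0x15, sp=0xa4
body[0] add  r0, r4, r4 → r0=0x2a
body[1] add  r0, r3, #56 → r0=0x5e
body[2] mov  r3, r2 → r3=0xe9
body[3] add  r4, r0, #58 → r4=0x98
body[4] mov  r3, #0x8e → r3=0x8e
body[5] xor  r0, r4, r3 → r0=0x16
body[6] xor  r4, r3, r3 → r4=0x00
body[7] sub  r2, r2, r3 → r2=0x5b
epilogue: pop r4=0x15, sp=0xa5
epilogue: pop r3=0x26, sp=0xa6
r4 is callee-saved → restored

REG = 0x15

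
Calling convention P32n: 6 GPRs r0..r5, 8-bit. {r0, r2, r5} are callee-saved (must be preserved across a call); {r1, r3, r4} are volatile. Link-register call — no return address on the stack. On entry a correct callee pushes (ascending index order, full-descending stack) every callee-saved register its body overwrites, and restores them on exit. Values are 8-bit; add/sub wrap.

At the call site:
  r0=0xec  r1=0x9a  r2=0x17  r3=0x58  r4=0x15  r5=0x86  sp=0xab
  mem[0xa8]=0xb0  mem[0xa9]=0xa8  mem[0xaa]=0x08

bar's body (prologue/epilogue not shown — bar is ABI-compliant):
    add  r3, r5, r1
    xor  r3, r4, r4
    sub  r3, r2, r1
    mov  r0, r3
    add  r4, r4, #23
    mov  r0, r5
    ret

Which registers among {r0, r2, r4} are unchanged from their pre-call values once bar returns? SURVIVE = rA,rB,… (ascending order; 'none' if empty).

prologue: push r0 → mem[0xaa]=0xec, sp=0xaa
body[0] add  r3, r5, r1 → r3=0x20
body[1] xor  r3, r4, r4 → r3=0x00
body[2] sub  r3, r2, r1 → r3=0x7d
body[3] mov  r0, r3 → r0=0x7d
body[4] add  r4, r4, #23 → r4=0x2c
body[5] mov  r0, r5 → r0=0x86
epilogue: pop r0=0xec, sp=0xab
r0: callee-saved, written=True
r2: callee-saved, written=False
r4: caller-saved, written=True

SURVIVE = r0,r2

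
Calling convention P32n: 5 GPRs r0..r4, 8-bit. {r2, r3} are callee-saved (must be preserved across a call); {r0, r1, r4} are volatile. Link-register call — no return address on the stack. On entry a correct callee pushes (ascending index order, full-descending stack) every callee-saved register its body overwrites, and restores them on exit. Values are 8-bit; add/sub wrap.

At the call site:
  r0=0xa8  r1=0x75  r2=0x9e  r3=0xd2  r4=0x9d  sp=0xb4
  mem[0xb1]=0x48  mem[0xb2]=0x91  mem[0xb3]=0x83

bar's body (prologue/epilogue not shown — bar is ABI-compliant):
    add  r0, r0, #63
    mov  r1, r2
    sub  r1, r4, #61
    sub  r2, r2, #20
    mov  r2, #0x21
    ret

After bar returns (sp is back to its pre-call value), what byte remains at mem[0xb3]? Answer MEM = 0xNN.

MEM = 0x9e

prologue: push r2 → mem[0xb3]=0x9e, sp=0xb3
body[0] add  r0, r0, #63 → r0=0xe7
body[1] mov  r1, r2 → r1=0x9e
body[2] sub  r1, r4, #61 → r1=0x60
body[3] sub  r2, r2, #20 → r2=0x8a
body[4] mov  r2, #0x21 → r2=0x21
epilogue: pop r2=0x9e, sp=0xb4
prologue pushed ['r2'] at ['0xb3']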